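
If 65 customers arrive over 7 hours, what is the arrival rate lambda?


lambda = total arrivals / time = 65 / 7 = 9.29 per hour

9.29 per hour


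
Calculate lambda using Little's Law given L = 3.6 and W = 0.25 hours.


lambda = L / W = 3.6 / 0.25 = 14.4 per hour

14.4 per hour


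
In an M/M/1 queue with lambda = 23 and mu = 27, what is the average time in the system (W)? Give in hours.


W = 1/(mu - lambda) = 1/(27 - 23) = 0.25 hours

0.25 hours


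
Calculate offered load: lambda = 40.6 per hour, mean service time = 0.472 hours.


Offered load a = lambda * E[S] = 40.6 * 0.472 = 19.16 Erlangs

19.16 Erlangs


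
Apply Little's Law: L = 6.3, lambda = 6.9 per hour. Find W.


W = L / lambda = 6.3 / 6.9 = 0.913 hours

0.913 hours


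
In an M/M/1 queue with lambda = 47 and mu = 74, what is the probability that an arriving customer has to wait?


P(wait) = rho = lambda/mu = 47/74 = 0.6351

0.6351


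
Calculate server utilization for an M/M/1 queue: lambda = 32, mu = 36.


rho = lambda/mu = 32/36 = 0.8889

0.8889


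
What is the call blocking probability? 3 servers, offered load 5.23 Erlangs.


B(N,A) = (A^N/N!) / sum(A^k/k!, k=0..N) with N=3, A=5.23 = 0.545

0.545


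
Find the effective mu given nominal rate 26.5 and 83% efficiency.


Effective rate = mu * efficiency = 26.5 * 0.83 = 22.0 per hour

22.0 per hour


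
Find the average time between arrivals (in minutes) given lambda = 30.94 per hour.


Mean interarrival time = 60/lambda = 60/30.94 = 1.94 minutes

1.94 minutes


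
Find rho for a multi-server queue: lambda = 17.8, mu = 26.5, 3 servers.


rho = lambda / (c * mu) = 17.8 / (3 * 26.5) = 0.2239

0.2239


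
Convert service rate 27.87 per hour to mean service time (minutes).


Mean service time = 60/mu = 60/27.87 = 2.15 minutes

2.15 minutes


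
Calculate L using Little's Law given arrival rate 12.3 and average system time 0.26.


L = lambda * W = 12.3 * 0.26 = 3.2

3.2


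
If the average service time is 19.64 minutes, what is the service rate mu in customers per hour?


mu = 60 / avg_service_time = 60 / 19.64 = 3.05 per hour

3.05 per hour


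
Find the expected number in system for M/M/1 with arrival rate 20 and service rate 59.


rho = 20/59; L = rho/(1-rho) = 0.51

0.51


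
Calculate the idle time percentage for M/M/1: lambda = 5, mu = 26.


Idle fraction = (1 - rho) * 100 = (1 - 5/26) * 100 = 80.8%

80.8%


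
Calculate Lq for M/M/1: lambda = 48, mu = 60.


rho = 48/60; Lq = rho^2/(1-rho) = 3.2

3.2


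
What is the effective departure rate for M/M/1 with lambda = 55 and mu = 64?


For a stable queue (lambda < mu), throughput = lambda = 55 per hour

55 per hour


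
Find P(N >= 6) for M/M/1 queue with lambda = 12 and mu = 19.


P(N >= 6) = rho^6 = (12/19)^6 = 0.0635

0.0635


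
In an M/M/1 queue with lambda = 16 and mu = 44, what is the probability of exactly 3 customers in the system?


rho = 16/44; P(n) = (1-rho)*rho^n = (1-16/44)*(16/44)^3 = 0.0306

0.0306


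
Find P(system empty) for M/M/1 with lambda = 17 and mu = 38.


P0 = 1 - rho = 1 - 17/38 = 0.5526

0.5526


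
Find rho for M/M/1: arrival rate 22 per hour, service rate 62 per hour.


rho = lambda/mu = 22/62 = 0.3548

0.3548


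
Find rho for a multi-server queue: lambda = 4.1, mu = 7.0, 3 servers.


rho = lambda / (c * mu) = 4.1 / (3 * 7.0) = 0.1952

0.1952


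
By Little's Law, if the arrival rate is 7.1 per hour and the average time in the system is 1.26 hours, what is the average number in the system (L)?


L = lambda * W = 7.1 * 1.26 = 8.95

8.95


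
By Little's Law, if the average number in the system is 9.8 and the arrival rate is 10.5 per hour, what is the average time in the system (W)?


W = L / lambda = 9.8 / 10.5 = 0.9333 hours

0.9333 hours


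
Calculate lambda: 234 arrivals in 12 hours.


lambda = total arrivals / time = 234 / 12 = 19.5 per hour

19.5 per hour


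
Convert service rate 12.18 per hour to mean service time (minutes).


Mean service time = 60/mu = 60/12.18 = 4.93 minutes

4.93 minutes


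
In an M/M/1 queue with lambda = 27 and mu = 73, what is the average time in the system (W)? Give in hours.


W = 1/(mu - lambda) = 1/(73 - 27) = 0.0217 hours

0.0217 hours


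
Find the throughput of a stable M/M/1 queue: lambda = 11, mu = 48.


For a stable queue (lambda < mu), throughput = lambda = 11 per hour

11 per hour


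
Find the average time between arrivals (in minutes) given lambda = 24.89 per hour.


Mean interarrival time = 60/lambda = 60/24.89 = 2.41 minutes

2.41 minutes


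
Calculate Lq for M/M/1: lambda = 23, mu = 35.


rho = 23/35; Lq = rho^2/(1-rho) = 1.26

1.26


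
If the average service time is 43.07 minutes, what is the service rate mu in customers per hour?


mu = 60 / avg_service_time = 60 / 43.07 = 1.39 per hour

1.39 per hour


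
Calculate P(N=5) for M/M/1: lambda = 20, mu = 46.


rho = 20/46; P(n) = (1-rho)*rho^n = (1-20/46)*(20/46)^5 = 0.0088

0.0088


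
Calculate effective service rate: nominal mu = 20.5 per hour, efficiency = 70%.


Effective rate = mu * efficiency = 20.5 * 0.7 = 14.35 per hour

14.35 per hour


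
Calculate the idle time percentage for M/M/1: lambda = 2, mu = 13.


Idle fraction = (1 - rho) * 100 = (1 - 2/13) * 100 = 84.6%

84.6%


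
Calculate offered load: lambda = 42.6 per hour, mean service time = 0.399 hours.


Offered load a = lambda * E[S] = 42.6 * 0.399 = 17.0 Erlangs

17.0 Erlangs


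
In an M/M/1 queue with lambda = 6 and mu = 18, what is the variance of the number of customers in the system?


rho = 6/18; Var(N) = rho/(1-rho)^2 = 0.75

0.75


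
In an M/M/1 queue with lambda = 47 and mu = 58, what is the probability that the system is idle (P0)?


P0 = 1 - rho = 1 - 47/58 = 0.1897

0.1897


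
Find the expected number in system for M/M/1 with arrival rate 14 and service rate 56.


rho = 14/56; L = rho/(1-rho) = 0.33

0.33


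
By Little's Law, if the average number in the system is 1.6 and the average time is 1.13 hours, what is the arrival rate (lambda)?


lambda = L / W = 1.6 / 1.13 = 1.42 per hour

1.42 per hour


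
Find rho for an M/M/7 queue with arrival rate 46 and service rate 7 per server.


rho = lambda/(c*mu) = 46/(7*7) = 0.9388

0.9388


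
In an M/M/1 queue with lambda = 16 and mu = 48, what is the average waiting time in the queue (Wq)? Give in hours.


rho = 16/48; Wq = rho/(mu - lambda) = 0.0104 hours

0.0104 hours


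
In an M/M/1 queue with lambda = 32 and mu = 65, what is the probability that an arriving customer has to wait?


P(wait) = rho = lambda/mu = 32/65 = 0.4923

0.4923


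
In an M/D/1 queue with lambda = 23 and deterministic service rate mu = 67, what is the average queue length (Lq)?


M/D/1: Lq = rho^2 / (2*(1-rho)) where rho = 23/67; Lq = 0.09

0.09


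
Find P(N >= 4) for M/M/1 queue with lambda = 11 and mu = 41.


P(N >= 4) = rho^4 = (11/41)^4 = 0.0052

0.0052


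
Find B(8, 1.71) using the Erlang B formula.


B(N,A) = (A^N/N!) / sum(A^k/k!, k=0..N) with N=8, A=1.71 = 0.0003

0.0003


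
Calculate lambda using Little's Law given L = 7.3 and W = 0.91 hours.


lambda = L / W = 7.3 / 0.91 = 8.02 per hour

8.02 per hour


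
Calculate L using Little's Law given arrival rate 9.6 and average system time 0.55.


L = lambda * W = 9.6 * 0.55 = 5.28

5.28


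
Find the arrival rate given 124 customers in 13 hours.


lambda = total arrivals / time = 124 / 13 = 9.54 per hour

9.54 per hour


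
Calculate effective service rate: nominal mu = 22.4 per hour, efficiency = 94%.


Effective rate = mu * efficiency = 22.4 * 0.94 = 21.06 per hour

21.06 per hour


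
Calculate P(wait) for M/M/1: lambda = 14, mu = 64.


P(wait) = rho = lambda/mu = 14/64 = 0.2188

0.2188


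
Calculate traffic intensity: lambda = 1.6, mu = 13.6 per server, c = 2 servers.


rho = lambda / (c * mu) = 1.6 / (2 * 13.6) = 0.0588

0.0588


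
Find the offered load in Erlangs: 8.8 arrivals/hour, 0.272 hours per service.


Offered load a = lambda * E[S] = 8.8 * 0.272 = 2.39 Erlangs

2.39 Erlangs


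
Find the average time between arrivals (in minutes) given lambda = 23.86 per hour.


Mean interarrival time = 60/lambda = 60/23.86 = 2.51 minutes

2.51 minutes


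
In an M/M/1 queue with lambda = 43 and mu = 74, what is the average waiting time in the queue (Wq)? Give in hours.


rho = 43/74; Wq = rho/(mu - lambda) = 0.0187 hours

0.0187 hours


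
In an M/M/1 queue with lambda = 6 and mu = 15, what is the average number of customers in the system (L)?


rho = 6/15; L = rho/(1-rho) = 0.67

0.67


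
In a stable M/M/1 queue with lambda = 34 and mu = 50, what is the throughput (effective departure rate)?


For a stable queue (lambda < mu), throughput = lambda = 34 per hour

34 per hour


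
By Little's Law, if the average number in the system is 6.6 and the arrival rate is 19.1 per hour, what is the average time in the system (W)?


W = L / lambda = 6.6 / 19.1 = 0.3455 hours

0.3455 hours


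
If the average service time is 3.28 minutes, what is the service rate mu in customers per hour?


mu = 60 / avg_service_time = 60 / 3.28 = 18.29 per hour

18.29 per hour


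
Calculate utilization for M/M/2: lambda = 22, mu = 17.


rho = lambda/(c*mu) = 22/(2*17) = 0.6471

0.6471


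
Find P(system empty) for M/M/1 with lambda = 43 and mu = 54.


P0 = 1 - rho = 1 - 43/54 = 0.2037

0.2037


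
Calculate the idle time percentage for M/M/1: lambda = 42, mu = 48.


Idle fraction = (1 - rho) * 100 = (1 - 42/48) * 100 = 12.5%

12.5%


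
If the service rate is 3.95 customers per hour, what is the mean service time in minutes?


Mean service time = 60/mu = 60/3.95 = 15.19 minutes

15.19 minutes


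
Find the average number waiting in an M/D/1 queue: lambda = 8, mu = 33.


M/D/1: Lq = rho^2 / (2*(1-rho)) where rho = 8/33; Lq = 0.04

0.04


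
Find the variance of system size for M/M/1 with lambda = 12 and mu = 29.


rho = 12/29; Var(N) = rho/(1-rho)^2 = 1.2

1.2


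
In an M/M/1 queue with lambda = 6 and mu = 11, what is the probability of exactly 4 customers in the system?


rho = 6/11; P(n) = (1-rho)*rho^n = (1-6/11)*(6/11)^4 = 0.0402

0.0402


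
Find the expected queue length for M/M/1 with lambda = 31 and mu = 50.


rho = 31/50; Lq = rho^2/(1-rho) = 1.01

1.01


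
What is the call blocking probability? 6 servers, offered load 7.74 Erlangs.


B(N,A) = (A^N/N!) / sum(A^k/k!, k=0..N) with N=6, A=7.74 = 0.3753

0.3753


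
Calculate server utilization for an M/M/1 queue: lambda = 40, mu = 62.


rho = lambda/mu = 40/62 = 0.6452

0.6452


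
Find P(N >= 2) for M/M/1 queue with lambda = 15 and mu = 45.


P(N >= 2) = rho^2 = (15/45)^2 = 0.1111

0.1111


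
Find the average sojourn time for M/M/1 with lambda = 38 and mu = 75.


W = 1/(mu - lambda) = 1/(75 - 38) = 0.027 hours

0.027 hours


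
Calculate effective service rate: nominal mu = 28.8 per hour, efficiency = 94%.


Effective rate = mu * efficiency = 28.8 * 0.94 = 27.07 per hour

27.07 per hour


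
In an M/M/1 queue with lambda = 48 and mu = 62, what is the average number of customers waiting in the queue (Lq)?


rho = 48/62; Lq = rho^2/(1-rho) = 2.65

2.65


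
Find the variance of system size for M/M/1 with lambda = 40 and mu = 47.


rho = 40/47; Var(N) = rho/(1-rho)^2 = 38.37

38.37


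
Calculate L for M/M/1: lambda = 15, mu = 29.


rho = 15/29; L = rho/(1-rho) = 1.07

1.07


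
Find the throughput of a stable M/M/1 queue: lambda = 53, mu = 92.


For a stable queue (lambda < mu), throughput = lambda = 53 per hour

53 per hour


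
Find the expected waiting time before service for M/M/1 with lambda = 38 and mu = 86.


rho = 38/86; Wq = rho/(mu - lambda) = 0.0092 hours

0.0092 hours


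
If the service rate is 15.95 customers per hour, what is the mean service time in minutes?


Mean service time = 60/mu = 60/15.95 = 3.76 minutes

3.76 minutes


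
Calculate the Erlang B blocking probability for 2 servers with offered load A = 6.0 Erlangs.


B(N,A) = (A^N/N!) / sum(A^k/k!, k=0..N) with N=2, A=6.0 = 0.72

0.72


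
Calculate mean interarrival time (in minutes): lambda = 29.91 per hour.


Mean interarrival time = 60/lambda = 60/29.91 = 2.01 minutes

2.01 minutes


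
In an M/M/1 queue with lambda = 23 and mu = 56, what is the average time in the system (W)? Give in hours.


W = 1/(mu - lambda) = 1/(56 - 23) = 0.0303 hours

0.0303 hours


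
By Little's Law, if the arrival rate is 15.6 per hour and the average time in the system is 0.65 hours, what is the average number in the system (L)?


L = lambda * W = 15.6 * 0.65 = 10.14

10.14


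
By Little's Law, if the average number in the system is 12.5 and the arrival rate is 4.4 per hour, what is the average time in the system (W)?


W = L / lambda = 12.5 / 4.4 = 2.8409 hours

2.8409 hours


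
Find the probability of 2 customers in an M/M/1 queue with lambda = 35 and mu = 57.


rho = 35/57; P(n) = (1-rho)*rho^n = (1-35/57)*(35/57)^2 = 0.1455

0.1455


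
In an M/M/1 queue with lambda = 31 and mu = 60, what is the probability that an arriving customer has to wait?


P(wait) = rho = lambda/mu = 31/60 = 0.5167

0.5167


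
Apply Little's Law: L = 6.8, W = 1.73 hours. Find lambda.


lambda = L / W = 6.8 / 1.73 = 3.93 per hour

3.93 per hour


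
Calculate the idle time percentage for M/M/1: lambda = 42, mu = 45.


Idle fraction = (1 - rho) * 100 = (1 - 42/45) * 100 = 6.7%

6.7%


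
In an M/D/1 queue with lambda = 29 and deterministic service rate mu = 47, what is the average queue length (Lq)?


M/D/1: Lq = rho^2 / (2*(1-rho)) where rho = 29/47; Lq = 0.5

0.5


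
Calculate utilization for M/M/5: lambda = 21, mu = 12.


rho = lambda/(c*mu) = 21/(5*12) = 0.35

0.35


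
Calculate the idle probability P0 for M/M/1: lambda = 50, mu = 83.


P0 = 1 - rho = 1 - 50/83 = 0.3976

0.3976


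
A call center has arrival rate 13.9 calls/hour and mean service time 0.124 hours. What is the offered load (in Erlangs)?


Offered load a = lambda * E[S] = 13.9 * 0.124 = 1.72 Erlangs

1.72 Erlangs


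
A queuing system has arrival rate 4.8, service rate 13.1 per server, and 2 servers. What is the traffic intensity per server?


rho = lambda / (c * mu) = 4.8 / (2 * 13.1) = 0.1832

0.1832


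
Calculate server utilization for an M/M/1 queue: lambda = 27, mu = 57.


rho = lambda/mu = 27/57 = 0.4737

0.4737


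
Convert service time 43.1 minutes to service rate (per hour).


mu = 60 / avg_service_time = 60 / 43.1 = 1.39 per hour

1.39 per hour


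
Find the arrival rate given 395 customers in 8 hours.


lambda = total arrivals / time = 395 / 8 = 49.38 per hour

49.38 per hour


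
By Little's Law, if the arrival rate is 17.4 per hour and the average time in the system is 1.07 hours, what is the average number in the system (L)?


L = lambda * W = 17.4 * 1.07 = 18.62

18.62


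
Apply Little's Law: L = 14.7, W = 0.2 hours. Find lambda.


lambda = L / W = 14.7 / 0.2 = 73.5 per hour

73.5 per hour


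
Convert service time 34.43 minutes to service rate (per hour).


mu = 60 / avg_service_time = 60 / 34.43 = 1.74 per hour

1.74 per hour


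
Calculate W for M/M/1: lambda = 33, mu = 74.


W = 1/(mu - lambda) = 1/(74 - 33) = 0.0244 hours

0.0244 hours


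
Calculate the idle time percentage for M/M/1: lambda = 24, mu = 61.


Idle fraction = (1 - rho) * 100 = (1 - 24/61) * 100 = 60.7%

60.7%


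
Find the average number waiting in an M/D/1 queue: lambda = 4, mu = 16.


M/D/1: Lq = rho^2 / (2*(1-rho)) where rho = 4/16; Lq = 0.04

0.04


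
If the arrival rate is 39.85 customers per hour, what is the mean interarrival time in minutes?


Mean interarrival time = 60/lambda = 60/39.85 = 1.51 minutes

1.51 minutes


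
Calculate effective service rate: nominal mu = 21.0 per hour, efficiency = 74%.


Effective rate = mu * efficiency = 21.0 * 0.74 = 15.54 per hour

15.54 per hour


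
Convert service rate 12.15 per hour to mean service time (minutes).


Mean service time = 60/mu = 60/12.15 = 4.94 minutes

4.94 minutes


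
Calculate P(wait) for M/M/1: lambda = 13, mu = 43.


P(wait) = rho = lambda/mu = 13/43 = 0.3023

0.3023


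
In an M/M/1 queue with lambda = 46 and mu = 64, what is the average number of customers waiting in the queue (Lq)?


rho = 46/64; Lq = rho^2/(1-rho) = 1.84

1.84


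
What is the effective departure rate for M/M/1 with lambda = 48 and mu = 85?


For a stable queue (lambda < mu), throughput = lambda = 48 per hour

48 per hour


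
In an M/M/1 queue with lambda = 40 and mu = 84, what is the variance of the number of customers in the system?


rho = 40/84; Var(N) = rho/(1-rho)^2 = 1.74

1.74


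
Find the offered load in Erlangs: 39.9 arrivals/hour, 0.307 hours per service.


Offered load a = lambda * E[S] = 39.9 * 0.307 = 12.25 Erlangs

12.25 Erlangs


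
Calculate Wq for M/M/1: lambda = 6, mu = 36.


rho = 6/36; Wq = rho/(mu - lambda) = 0.0056 hours

0.0056 hours


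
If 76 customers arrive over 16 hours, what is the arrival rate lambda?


lambda = total arrivals / time = 76 / 16 = 4.75 per hour

4.75 per hour


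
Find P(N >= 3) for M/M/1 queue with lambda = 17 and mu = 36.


P(N >= 3) = rho^3 = (17/36)^3 = 0.1053

0.1053


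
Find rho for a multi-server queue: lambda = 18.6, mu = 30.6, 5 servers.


rho = lambda / (c * mu) = 18.6 / (5 * 30.6) = 0.1216

0.1216


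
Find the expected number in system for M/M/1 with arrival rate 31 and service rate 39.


rho = 31/39; L = rho/(1-rho) = 3.88

3.88


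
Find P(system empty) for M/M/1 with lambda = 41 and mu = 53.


P0 = 1 - rho = 1 - 41/53 = 0.2264

0.2264


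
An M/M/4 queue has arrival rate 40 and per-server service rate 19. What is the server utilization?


rho = lambda/(c*mu) = 40/(4*19) = 0.5263

0.5263


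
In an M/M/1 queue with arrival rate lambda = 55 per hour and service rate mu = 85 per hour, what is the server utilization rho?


rho = lambda/mu = 55/85 = 0.6471

0.6471


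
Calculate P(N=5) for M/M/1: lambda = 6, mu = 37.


rho = 6/37; P(n) = (1-rho)*rho^n = (1-6/37)*(6/37)^5 = 0.0001

0.0001


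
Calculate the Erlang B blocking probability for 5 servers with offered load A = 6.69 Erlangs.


B(N,A) = (A^N/N!) / sum(A^k/k!, k=0..N) with N=5, A=6.69 = 0.4059

0.4059


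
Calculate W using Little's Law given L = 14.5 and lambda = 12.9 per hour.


W = L / lambda = 14.5 / 12.9 = 1.124 hours

1.124 hours


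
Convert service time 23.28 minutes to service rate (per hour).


mu = 60 / avg_service_time = 60 / 23.28 = 2.58 per hour

2.58 per hour


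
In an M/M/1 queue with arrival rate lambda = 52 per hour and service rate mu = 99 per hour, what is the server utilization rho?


rho = lambda/mu = 52/99 = 0.5253

0.5253


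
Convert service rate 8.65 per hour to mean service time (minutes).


Mean service time = 60/mu = 60/8.65 = 6.94 minutes

6.94 minutes


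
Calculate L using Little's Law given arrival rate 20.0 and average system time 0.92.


L = lambda * W = 20.0 * 0.92 = 18.4

18.4


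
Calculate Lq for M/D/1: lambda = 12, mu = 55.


M/D/1: Lq = rho^2 / (2*(1-rho)) where rho = 12/55; Lq = 0.03

0.03


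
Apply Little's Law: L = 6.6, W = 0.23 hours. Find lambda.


lambda = L / W = 6.6 / 0.23 = 28.7 per hour

28.7 per hour


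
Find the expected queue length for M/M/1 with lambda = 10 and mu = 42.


rho = 10/42; Lq = rho^2/(1-rho) = 0.07

0.07


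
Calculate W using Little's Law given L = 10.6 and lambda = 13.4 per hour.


W = L / lambda = 10.6 / 13.4 = 0.791 hours

0.791 hours


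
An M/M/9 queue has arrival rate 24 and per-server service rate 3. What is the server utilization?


rho = lambda/(c*mu) = 24/(9*3) = 0.8889

0.8889


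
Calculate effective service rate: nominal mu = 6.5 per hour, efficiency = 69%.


Effective rate = mu * efficiency = 6.5 * 0.69 = 4.49 per hour

4.49 per hour


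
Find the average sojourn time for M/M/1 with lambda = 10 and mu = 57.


W = 1/(mu - lambda) = 1/(57 - 10) = 0.0213 hours

0.0213 hours


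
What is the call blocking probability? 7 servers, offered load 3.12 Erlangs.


B(N,A) = (A^N/N!) / sum(A^k/k!, k=0..N) with N=7, A=3.12 = 0.0256

0.0256


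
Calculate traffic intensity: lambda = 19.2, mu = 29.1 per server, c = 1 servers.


rho = lambda / (c * mu) = 19.2 / (1 * 29.1) = 0.6598

0.6598


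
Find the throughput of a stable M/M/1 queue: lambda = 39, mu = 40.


For a stable queue (lambda < mu), throughput = lambda = 39 per hour

39 per hour


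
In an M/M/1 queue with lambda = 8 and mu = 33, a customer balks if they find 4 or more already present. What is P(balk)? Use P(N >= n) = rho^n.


P(N >= 4) = rho^4 = (8/33)^4 = 0.0035

0.0035


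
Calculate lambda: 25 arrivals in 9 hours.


lambda = total arrivals / time = 25 / 9 = 2.78 per hour

2.78 per hour


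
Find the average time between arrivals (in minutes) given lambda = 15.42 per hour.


Mean interarrival time = 60/lambda = 60/15.42 = 3.89 minutes

3.89 minutes


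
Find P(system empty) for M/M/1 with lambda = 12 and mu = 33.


P0 = 1 - rho = 1 - 12/33 = 0.6364

0.6364


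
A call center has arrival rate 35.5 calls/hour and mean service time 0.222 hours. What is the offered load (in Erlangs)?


Offered load a = lambda * E[S] = 35.5 * 0.222 = 7.88 Erlangs

7.88 Erlangs


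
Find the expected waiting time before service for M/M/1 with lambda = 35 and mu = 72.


rho = 35/72; Wq = rho/(mu - lambda) = 0.0131 hours

0.0131 hours


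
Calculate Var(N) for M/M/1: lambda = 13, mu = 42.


rho = 13/42; Var(N) = rho/(1-rho)^2 = 0.65

0.65


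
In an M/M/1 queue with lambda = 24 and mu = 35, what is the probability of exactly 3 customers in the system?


rho = 24/35; P(n) = (1-rho)*rho^n = (1-24/35)*(24/35)^3 = 0.1013

0.1013


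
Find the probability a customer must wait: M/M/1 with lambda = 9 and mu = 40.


P(wait) = rho = lambda/mu = 9/40 = 0.225

0.225


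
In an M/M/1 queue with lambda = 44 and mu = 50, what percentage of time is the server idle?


Idle fraction = (1 - rho) * 100 = (1 - 44/50) * 100 = 12.0%

12.0%


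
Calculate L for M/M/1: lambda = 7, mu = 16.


rho = 7/16; L = rho/(1-rho) = 0.78

0.78


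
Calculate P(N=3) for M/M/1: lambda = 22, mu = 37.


rho = 22/37; P(n) = (1-rho)*rho^n = (1-22/37)*(22/37)^3 = 0.0852

0.0852


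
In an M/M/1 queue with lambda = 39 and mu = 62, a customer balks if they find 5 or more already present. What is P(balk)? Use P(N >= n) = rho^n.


P(N >= 5) = rho^5 = (39/62)^5 = 0.0985

0.0985


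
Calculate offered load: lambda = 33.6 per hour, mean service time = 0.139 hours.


Offered load a = lambda * E[S] = 33.6 * 0.139 = 4.67 Erlangs

4.67 Erlangs


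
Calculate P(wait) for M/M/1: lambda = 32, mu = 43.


P(wait) = rho = lambda/mu = 32/43 = 0.7442

0.7442


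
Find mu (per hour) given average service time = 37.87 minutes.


mu = 60 / avg_service_time = 60 / 37.87 = 1.58 per hour

1.58 per hour


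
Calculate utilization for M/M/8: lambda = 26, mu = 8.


rho = lambda/(c*mu) = 26/(8*8) = 0.4063

0.4063


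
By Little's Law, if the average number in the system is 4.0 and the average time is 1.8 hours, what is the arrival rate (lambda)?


lambda = L / W = 4.0 / 1.8 = 2.22 per hour

2.22 per hour


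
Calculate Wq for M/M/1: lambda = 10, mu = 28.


rho = 10/28; Wq = rho/(mu - lambda) = 0.0198 hours

0.0198 hours


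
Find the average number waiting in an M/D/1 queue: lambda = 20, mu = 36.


M/D/1: Lq = rho^2 / (2*(1-rho)) where rho = 20/36; Lq = 0.35

0.35


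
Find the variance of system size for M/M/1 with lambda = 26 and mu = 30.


rho = 26/30; Var(N) = rho/(1-rho)^2 = 48.75

48.75


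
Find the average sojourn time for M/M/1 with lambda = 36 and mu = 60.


W = 1/(mu - lambda) = 1/(60 - 36) = 0.0417 hours

0.0417 hours


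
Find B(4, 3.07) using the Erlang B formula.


B(N,A) = (A^N/N!) / sum(A^k/k!, k=0..N) with N=4, A=3.07 = 0.2139

0.2139


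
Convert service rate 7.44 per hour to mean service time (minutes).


Mean service time = 60/mu = 60/7.44 = 8.06 minutes

8.06 minutes


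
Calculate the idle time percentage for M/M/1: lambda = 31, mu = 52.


Idle fraction = (1 - rho) * 100 = (1 - 31/52) * 100 = 40.4%

40.4%


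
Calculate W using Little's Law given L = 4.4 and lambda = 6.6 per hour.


W = L / lambda = 4.4 / 6.6 = 0.6667 hours

0.6667 hours


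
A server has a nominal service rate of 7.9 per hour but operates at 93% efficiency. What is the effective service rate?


Effective rate = mu * efficiency = 7.9 * 0.93 = 7.35 per hour

7.35 per hour


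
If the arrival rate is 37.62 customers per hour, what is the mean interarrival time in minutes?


Mean interarrival time = 60/lambda = 60/37.62 = 1.59 minutes

1.59 minutes


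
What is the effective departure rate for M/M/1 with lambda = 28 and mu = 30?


For a stable queue (lambda < mu), throughput = lambda = 28 per hour

28 per hour


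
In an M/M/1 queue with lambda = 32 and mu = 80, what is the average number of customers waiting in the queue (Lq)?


rho = 32/80; Lq = rho^2/(1-rho) = 0.27

0.27


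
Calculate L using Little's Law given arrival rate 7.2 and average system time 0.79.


L = lambda * W = 7.2 * 0.79 = 5.69

5.69


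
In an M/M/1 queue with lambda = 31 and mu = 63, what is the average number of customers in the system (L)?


rho = 31/63; L = rho/(1-rho) = 0.97

0.97


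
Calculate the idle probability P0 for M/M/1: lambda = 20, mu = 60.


P0 = 1 - rho = 1 - 20/60 = 0.6667

0.6667


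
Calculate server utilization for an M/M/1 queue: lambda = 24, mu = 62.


rho = lambda/mu = 24/62 = 0.3871

0.3871


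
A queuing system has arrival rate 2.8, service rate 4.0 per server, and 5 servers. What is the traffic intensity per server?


rho = lambda / (c * mu) = 2.8 / (5 * 4.0) = 0.14

0.14


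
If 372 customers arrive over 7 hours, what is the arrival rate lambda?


lambda = total arrivals / time = 372 / 7 = 53.14 per hour

53.14 per hour


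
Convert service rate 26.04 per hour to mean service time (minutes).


Mean service time = 60/mu = 60/26.04 = 2.3 minutes

2.3 minutes


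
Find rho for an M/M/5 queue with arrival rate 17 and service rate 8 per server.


rho = lambda/(c*mu) = 17/(5*8) = 0.425

0.425


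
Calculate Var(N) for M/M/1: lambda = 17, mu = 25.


rho = 17/25; Var(N) = rho/(1-rho)^2 = 6.64

6.64


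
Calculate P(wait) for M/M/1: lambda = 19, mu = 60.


P(wait) = rho = lambda/mu = 19/60 = 0.3167

0.3167


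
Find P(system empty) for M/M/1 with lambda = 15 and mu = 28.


P0 = 1 - rho = 1 - 15/28 = 0.4643

0.4643


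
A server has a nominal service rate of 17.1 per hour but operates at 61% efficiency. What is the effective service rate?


Effective rate = mu * efficiency = 17.1 * 0.61 = 10.43 per hour

10.43 per hour


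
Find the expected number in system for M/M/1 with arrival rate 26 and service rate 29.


rho = 26/29; L = rho/(1-rho) = 8.67

8.67


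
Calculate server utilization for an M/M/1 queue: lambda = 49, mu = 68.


rho = lambda/mu = 49/68 = 0.7206

0.7206


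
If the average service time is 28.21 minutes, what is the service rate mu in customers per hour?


mu = 60 / avg_service_time = 60 / 28.21 = 2.13 per hour

2.13 per hour


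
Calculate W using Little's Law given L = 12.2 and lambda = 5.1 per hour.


W = L / lambda = 12.2 / 5.1 = 2.3922 hours

2.3922 hours


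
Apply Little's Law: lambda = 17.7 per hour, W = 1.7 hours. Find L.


L = lambda * W = 17.7 * 1.7 = 30.09

30.09


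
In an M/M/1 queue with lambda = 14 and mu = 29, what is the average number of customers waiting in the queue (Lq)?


rho = 14/29; Lq = rho^2/(1-rho) = 0.45

0.45


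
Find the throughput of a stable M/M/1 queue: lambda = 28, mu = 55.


For a stable queue (lambda < mu), throughput = lambda = 28 per hour

28 per hour


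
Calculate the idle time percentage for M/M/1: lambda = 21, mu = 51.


Idle fraction = (1 - rho) * 100 = (1 - 21/51) * 100 = 58.8%

58.8%


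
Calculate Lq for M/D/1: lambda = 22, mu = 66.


M/D/1: Lq = rho^2 / (2*(1-rho)) where rho = 22/66; Lq = 0.08

0.08


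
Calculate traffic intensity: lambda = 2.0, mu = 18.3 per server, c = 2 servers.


rho = lambda / (c * mu) = 2.0 / (2 * 18.3) = 0.0546

0.0546


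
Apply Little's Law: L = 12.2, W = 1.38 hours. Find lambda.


lambda = L / W = 12.2 / 1.38 = 8.84 per hour

8.84 per hour


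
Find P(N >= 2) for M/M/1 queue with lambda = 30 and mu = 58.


P(N >= 2) = rho^2 = (30/58)^2 = 0.2675

0.2675


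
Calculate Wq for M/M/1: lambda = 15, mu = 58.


rho = 15/58; Wq = rho/(mu - lambda) = 0.006 hours

0.006 hours


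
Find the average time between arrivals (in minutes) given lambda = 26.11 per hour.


Mean interarrival time = 60/lambda = 60/26.11 = 2.3 minutes

2.3 minutes


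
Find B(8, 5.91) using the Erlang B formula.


B(N,A) = (A^N/N!) / sum(A^k/k!, k=0..N) with N=8, A=5.91 = 0.1169

0.1169


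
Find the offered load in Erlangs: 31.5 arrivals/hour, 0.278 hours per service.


Offered load a = lambda * E[S] = 31.5 * 0.278 = 8.76 Erlangs

8.76 Erlangs


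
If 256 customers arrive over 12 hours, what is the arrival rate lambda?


lambda = total arrivals / time = 256 / 12 = 21.33 per hour

21.33 per hour


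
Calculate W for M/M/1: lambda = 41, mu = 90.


W = 1/(mu - lambda) = 1/(90 - 41) = 0.0204 hours

0.0204 hours


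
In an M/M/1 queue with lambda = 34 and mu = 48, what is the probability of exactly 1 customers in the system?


rho = 34/48; P(n) = (1-rho)*rho^n = (1-34/48)*(34/48)^1 = 0.2066

0.2066


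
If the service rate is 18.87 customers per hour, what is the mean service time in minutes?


Mean service time = 60/mu = 60/18.87 = 3.18 minutes

3.18 minutes


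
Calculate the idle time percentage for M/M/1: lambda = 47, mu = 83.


Idle fraction = (1 - rho) * 100 = (1 - 47/83) * 100 = 43.4%

43.4%


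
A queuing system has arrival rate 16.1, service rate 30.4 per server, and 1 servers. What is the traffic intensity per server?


rho = lambda / (c * mu) = 16.1 / (1 * 30.4) = 0.5296

0.5296


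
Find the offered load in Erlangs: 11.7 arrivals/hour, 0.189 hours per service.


Offered load a = lambda * E[S] = 11.7 * 0.189 = 2.21 Erlangs

2.21 Erlangs


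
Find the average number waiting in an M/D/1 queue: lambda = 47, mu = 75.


M/D/1: Lq = rho^2 / (2*(1-rho)) where rho = 47/75; Lq = 0.53

0.53


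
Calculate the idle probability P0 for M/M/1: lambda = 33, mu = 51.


P0 = 1 - rho = 1 - 33/51 = 0.3529

0.3529


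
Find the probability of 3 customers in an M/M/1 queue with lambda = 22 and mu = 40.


rho = 22/40; P(n) = (1-rho)*rho^n = (1-22/40)*(22/40)^3 = 0.0749

0.0749


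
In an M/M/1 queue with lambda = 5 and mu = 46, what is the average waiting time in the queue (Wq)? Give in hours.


rho = 5/46; Wq = rho/(mu - lambda) = 0.0027 hours

0.0027 hours


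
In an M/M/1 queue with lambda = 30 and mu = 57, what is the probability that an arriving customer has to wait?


P(wait) = rho = lambda/mu = 30/57 = 0.5263

0.5263


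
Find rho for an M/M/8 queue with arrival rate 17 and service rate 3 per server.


rho = lambda/(c*mu) = 17/(8*3) = 0.7083

0.7083


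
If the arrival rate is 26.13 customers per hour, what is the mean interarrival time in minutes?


Mean interarrival time = 60/lambda = 60/26.13 = 2.3 minutes

2.3 minutes


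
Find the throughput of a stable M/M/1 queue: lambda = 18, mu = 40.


For a stable queue (lambda < mu), throughput = lambda = 18 per hour

18 per hour


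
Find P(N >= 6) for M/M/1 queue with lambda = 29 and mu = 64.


P(N >= 6) = rho^6 = (29/64)^6 = 0.0087

0.0087


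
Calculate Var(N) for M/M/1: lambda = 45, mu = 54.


rho = 45/54; Var(N) = rho/(1-rho)^2 = 30.0

30.0


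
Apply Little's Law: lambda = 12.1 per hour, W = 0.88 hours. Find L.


L = lambda * W = 12.1 * 0.88 = 10.65

10.65


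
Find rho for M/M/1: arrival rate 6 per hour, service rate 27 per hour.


rho = lambda/mu = 6/27 = 0.2222

0.2222


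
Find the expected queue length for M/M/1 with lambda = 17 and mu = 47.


rho = 17/47; Lq = rho^2/(1-rho) = 0.2

0.2


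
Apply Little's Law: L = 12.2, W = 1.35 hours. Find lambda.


lambda = L / W = 12.2 / 1.35 = 9.04 per hour

9.04 per hour


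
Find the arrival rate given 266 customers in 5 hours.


lambda = total arrivals / time = 266 / 5 = 53.2 per hour

53.2 per hour


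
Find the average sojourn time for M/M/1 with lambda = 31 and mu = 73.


W = 1/(mu - lambda) = 1/(73 - 31) = 0.0238 hours

0.0238 hours


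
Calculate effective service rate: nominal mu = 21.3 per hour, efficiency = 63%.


Effective rate = mu * efficiency = 21.3 * 0.63 = 13.42 per hour

13.42 per hour


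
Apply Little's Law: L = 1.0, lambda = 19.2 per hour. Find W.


W = L / lambda = 1.0 / 19.2 = 0.0521 hours

0.0521 hours


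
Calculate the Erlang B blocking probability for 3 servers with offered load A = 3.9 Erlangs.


B(N,A) = (A^N/N!) / sum(A^k/k!, k=0..N) with N=3, A=3.9 = 0.4415

0.4415


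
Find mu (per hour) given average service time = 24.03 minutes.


mu = 60 / avg_service_time = 60 / 24.03 = 2.5 per hour

2.5 per hour


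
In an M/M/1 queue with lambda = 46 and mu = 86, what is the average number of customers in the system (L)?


rho = 46/86; L = rho/(1-rho) = 1.15

1.15


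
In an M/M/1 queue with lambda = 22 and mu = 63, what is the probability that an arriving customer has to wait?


P(wait) = rho = lambda/mu = 22/63 = 0.3492

0.3492


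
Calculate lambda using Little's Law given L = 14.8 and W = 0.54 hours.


lambda = L / W = 14.8 / 0.54 = 27.41 per hour

27.41 per hour


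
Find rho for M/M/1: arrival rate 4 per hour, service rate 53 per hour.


rho = lambda/mu = 4/53 = 0.0755

0.0755


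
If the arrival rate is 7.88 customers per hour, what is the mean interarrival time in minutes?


Mean interarrival time = 60/lambda = 60/7.88 = 7.61 minutes

7.61 minutes


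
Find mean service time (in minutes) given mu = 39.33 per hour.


Mean service time = 60/mu = 60/39.33 = 1.53 minutes

1.53 minutes


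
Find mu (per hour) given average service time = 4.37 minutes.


mu = 60 / avg_service_time = 60 / 4.37 = 13.73 per hour

13.73 per hour


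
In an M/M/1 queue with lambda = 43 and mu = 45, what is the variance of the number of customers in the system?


rho = 43/45; Var(N) = rho/(1-rho)^2 = 483.75

483.75


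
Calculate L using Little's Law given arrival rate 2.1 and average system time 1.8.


L = lambda * W = 2.1 * 1.8 = 3.78

3.78


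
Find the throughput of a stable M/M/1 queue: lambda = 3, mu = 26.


For a stable queue (lambda < mu), throughput = lambda = 3 per hour

3 per hour


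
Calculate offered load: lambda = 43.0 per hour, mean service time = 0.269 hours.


Offered load a = lambda * E[S] = 43.0 * 0.269 = 11.57 Erlangs

11.57 Erlangs


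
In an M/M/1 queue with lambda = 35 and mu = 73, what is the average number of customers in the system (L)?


rho = 35/73; L = rho/(1-rho) = 0.92

0.92


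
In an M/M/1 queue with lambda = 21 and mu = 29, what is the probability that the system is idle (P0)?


P0 = 1 - rho = 1 - 21/29 = 0.2759

0.2759


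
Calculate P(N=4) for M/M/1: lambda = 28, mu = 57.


rho = 28/57; P(n) = (1-rho)*rho^n = (1-28/57)*(28/57)^4 = 0.0296

0.0296


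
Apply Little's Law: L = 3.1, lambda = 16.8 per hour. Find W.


W = L / lambda = 3.1 / 16.8 = 0.1845 hours

0.1845 hours


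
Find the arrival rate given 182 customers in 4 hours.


lambda = total arrivals / time = 182 / 4 = 45.5 per hour

45.5 per hour


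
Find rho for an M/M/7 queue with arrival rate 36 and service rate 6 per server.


rho = lambda/(c*mu) = 36/(7*6) = 0.8571

0.8571


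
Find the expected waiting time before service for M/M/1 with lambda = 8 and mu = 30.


rho = 8/30; Wq = rho/(mu - lambda) = 0.0121 hours

0.0121 hours


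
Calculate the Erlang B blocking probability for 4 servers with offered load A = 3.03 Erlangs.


B(N,A) = (A^N/N!) / sum(A^k/k!, k=0..N) with N=4, A=3.03 = 0.2094

0.2094


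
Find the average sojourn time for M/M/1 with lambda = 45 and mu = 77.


W = 1/(mu - lambda) = 1/(77 - 45) = 0.0313 hours

0.0313 hours


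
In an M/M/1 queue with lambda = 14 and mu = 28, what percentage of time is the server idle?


Idle fraction = (1 - rho) * 100 = (1 - 14/28) * 100 = 50.0%

50.0%


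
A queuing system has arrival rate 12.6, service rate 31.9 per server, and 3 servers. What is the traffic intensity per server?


rho = lambda / (c * mu) = 12.6 / (3 * 31.9) = 0.1317

0.1317


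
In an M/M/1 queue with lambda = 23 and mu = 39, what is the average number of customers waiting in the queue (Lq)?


rho = 23/39; Lq = rho^2/(1-rho) = 0.85

0.85


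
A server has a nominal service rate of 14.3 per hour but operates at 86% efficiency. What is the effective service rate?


Effective rate = mu * efficiency = 14.3 * 0.86 = 12.3 per hour

12.3 per hour


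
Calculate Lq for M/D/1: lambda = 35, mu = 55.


M/D/1: Lq = rho^2 / (2*(1-rho)) where rho = 35/55; Lq = 0.56

0.56


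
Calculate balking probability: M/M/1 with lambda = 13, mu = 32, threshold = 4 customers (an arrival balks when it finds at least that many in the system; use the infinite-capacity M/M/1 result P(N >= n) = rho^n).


P(N >= 4) = rho^4 = (13/32)^4 = 0.0272

0.0272


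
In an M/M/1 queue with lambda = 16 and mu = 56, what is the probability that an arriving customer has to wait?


P(wait) = rho = lambda/mu = 16/56 = 0.2857

0.2857


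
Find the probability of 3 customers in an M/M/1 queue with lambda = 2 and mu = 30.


rho = 2/30; P(n) = (1-rho)*rho^n = (1-2/30)*(2/30)^3 = 0.0003

0.0003


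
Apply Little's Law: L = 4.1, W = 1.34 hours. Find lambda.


lambda = L / W = 4.1 / 1.34 = 3.06 per hour

3.06 per hour


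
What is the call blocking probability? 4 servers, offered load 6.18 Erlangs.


B(N,A) = (A^N/N!) / sum(A^k/k!, k=0..N) with N=4, A=6.18 = 0.4809

0.4809


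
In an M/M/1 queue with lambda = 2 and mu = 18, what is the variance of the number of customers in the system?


rho = 2/18; Var(N) = rho/(1-rho)^2 = 0.14

0.14


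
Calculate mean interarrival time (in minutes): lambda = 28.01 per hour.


Mean interarrival time = 60/lambda = 60/28.01 = 2.14 minutes

2.14 minutes


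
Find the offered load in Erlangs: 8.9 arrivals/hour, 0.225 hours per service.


Offered load a = lambda * E[S] = 8.9 * 0.225 = 2.0 Erlangs

2.0 Erlangs


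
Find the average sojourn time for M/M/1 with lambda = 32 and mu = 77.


W = 1/(mu - lambda) = 1/(77 - 32) = 0.0222 hours

0.0222 hours


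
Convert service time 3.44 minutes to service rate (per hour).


mu = 60 / avg_service_time = 60 / 3.44 = 17.44 per hour

17.44 per hour
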